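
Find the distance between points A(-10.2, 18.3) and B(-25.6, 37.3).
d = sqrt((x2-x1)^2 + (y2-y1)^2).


dx = -25.6 + 10.2 = -15.4
dy = 37.3 - 18.3 = 19
d = sqrt(237.16 + 361) = sqrt(598.16) = 24.4573

24.4573


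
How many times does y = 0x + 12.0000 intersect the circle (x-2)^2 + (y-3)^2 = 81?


Substitute y = 0x + 12.0000: (x-2)^2 + (0x+12.0000-3)^2 = 81
Expand to Ax^2 + Bx + C = 0, where b-k = 9
A = 1+m^2 = 1
B = 2(m(b-k) - h) = 2(0*9 - 2) = -4
C = h^2 + (b-k)^2 - r^2 = 4 + 81 - 81 = 4
disc = B^2-4AC = 16.0000 - 16.0000 = 0
disc = 0

1 intersection point (tangent)


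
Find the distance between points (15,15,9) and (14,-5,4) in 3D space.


dx=-1, dy=-20, dz=-5
d = sqrt(1+400+25) = sqrt(426) = 20.6398

20.6398


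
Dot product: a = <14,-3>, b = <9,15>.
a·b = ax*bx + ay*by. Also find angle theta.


a·b = 14*9 - 3*15 = 126 - 45 = 81
|a| = sqrt(196+9) = 14.3178
|b| = sqrt(81+225) = 17.4929
cos(theta) = 81/(sqrt(205)*sqrt(306)) = 81/sqrt(62730) = 0.323405
theta = arccos(81/sqrt(62730)) = 71.1310 degrees

a·b = 81, theta = 71.1310 deg


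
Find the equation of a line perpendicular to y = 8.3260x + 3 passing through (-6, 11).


Perpendicular slope = -1/m1 = -1/8.3260 = -0.1201
b2 = y0 - m2*x0 = 11 - 6/8.3260 = 11 - 0.7206 = 10.2794

y = -0.1201x + 10.2794


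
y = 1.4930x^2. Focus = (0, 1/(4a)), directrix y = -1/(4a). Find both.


a = 1.4930
1/(4a) = 0.1674
Focus = (0, 0.1674)
Directrix: y = -0.1674

Focus = (0, 0.1674), Directrix: y = -0.1674


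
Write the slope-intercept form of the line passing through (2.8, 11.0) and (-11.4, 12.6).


m = (1.6)/(-14.2) = -0.1127
b = y1 - m*x1 = 11.0 - (1.6*2.8)/(-14.2) = 11.0 + 0.3155 = 11.3155

y = -0.1127x + 11.3155


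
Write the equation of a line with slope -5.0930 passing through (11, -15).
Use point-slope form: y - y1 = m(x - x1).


y + 15 = -5.0930(x - 11)
y = -5.0930x - 15 + 5.0930*11
y = -5.0930x + 41.0230

y = -5.0930x + 41.0230


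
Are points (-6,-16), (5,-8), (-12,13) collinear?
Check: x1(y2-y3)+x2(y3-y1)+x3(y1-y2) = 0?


-6*(-8-13) + 5*(13+ 16) - 12*(-16+ 8)
= 126 + 145 + 96 = 367

No, not collinear (determinant = 367)


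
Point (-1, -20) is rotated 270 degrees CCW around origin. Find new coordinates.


cos(270) = 0, sin(270) = -1
x' = -1*0 + 20*(-1) = -20
y' = -1*(-1) - 20*0 = 1

(-20, 1)


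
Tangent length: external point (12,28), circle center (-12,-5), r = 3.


d = sqrt((12+ 12)^2 + (28+ 5)^2) = sqrt(576+1089) = 40.8044
L = sqrt(1665.0000 - 9) = sqrt(1656.0000) = 40.6940

40.6940


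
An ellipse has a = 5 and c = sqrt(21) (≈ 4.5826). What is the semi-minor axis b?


b^2 = 5^2 - (sqrt(21))^2 = 25 - 21 = 4
b = sqrt(4) = 2

b = 2


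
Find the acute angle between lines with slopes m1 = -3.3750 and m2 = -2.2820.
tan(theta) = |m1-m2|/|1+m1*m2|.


m1-m2 = -1.093
1+m1*m2 = 8.70175
tan(theta) = |-1.093/8.70175| = 0.125607
theta = arctan(|-1.093/8.70175|) = 7.1593 degrees (acute angle)

7.1593 degrees


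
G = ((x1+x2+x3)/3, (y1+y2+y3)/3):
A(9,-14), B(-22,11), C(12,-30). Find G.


Gx = (9- 22+12)/3 = -1/3 = -0.3333
Gy = (-14+11- 30)/3 = -33/3 = -11.0000

G = (-0.3333, -11.0000)


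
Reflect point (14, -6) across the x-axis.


Reflection rule for x-axis: (x, -y)
(14, -6) -> (14, 6)

(14, 6)


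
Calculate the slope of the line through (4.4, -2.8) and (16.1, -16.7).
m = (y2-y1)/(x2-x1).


dy = -16.7 + 2.8 = -13.9
dx = 16.1 - 4.4 = 11.7
m = -13.9/11.7 = -1.1880

m = -1.1880


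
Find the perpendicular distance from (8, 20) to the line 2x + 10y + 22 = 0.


|2*8 + 10*20 + 22| = |238| = 238
sqrt(4 + 100) = sqrt(104) = 10.1980
d = 238/sqrt(104) = 23.3378

23.3378


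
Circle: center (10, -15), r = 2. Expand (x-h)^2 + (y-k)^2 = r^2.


(x-10)^2 + (y+ 15)^2 = 2^2
D = -2h = -20, E = -2k = 30
F = h^2+k^2-r^2 = 100+225-4 = 321

x^2 + y^2 - 20x + 30y + 321 = 0


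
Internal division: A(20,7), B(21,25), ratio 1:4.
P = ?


Px = (1*21 + 4*20)/5 = 101/5 = 20.2000
Py = (1*25 + 4*7)/5 = 53/5 = 10.6000

P = (20.2000, 10.6000)


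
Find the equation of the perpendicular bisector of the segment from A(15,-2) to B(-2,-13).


Midpoint = (6.5, -7.5)
Slope of AB = dy/dx = -11/(-17) = 0.6471
Perp slope = -dx/dy = -17/11 = -1.5455
b = My - (perp slope)*Mx = -7.5 + (-17*6.5)/(-11) = -7.5 + 10.0455 = 2.5455

y = -1.5455x + 2.5455


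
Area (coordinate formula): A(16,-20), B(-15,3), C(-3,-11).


16*(3+ 11) = 224
-15*(-11+ 20) = -135
-3*(-20-3) = 69
sum = 158
Area = |158|/2 = 79.0000

79.0000 sq units


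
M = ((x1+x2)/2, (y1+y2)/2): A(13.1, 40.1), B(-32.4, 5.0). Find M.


Mx = (13.1 - 32.4)/2 = -19.3/2 = -9.6500
My = (40.1 + 5.0)/2 = 45.1/2 = 22.5500

(-9.6500, 22.5500)


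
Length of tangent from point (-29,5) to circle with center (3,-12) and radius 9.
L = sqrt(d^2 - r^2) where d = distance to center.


d = sqrt((-29-3)^2 + (5+ 12)^2) = sqrt(1024+289) = 36.2353
L = sqrt(1313.0000 - 81) = sqrt(1232.0000) = 35.0999

35.0999


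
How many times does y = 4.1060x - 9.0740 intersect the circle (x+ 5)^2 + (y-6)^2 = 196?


Substitute y = 4.1060x - 9.0740: (x+ 5)^2 + (4.1060x- 9.0740-6)^2 = 196
Expand to Ax^2 + Bx + C = 0, where b-k = -15.074
A = 1+m^2 = 17.859236
B = 2(m(b-k) - h) = 2(4.1060*(-15.074) + 5) = -113.787688
C = h^2 + (b-k)^2 - r^2 = 25 + 227.225476 - 196 = 56.225476
disc = B^2-4AC = 12947.6379 - 4016.5762 = 8931.0617
disc > 0

2 intersection points


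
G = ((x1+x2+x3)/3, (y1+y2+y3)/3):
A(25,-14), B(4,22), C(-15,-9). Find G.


Gx = (25+4- 15)/3 = 14/3 = 4.6667
Gy = (-14+22- 9)/3 = -1/3 = -0.3333

G = (4.6667, -0.3333)


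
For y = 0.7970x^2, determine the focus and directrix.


a = 0.7970
1/(4a) = 0.3137
Focus = (0, 0.3137)
Directrix: y = -0.3137

Focus = (0, 0.3137), Directrix: y = -0.3137


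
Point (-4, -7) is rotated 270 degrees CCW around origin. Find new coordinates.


cos(270) = 0, sin(270) = -1
x' = -4*0 + 7*(-1) = -7
y' = -4*(-1) - 7*0 = 4

(-7, 4)


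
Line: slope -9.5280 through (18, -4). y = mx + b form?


y + 4 = -9.5280(x - 18)
y = -9.5280x - 4 + 9.5280*18
y = -9.5280x + 167.5040

y = -9.5280x + 167.5040


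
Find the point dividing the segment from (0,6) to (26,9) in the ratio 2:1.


Px = (2*26 + 1*0)/3 = 52/3 = 17.3333
Py = (2*9 + 1*6)/3 = 24/3 = 8.0000

P = (17.3333, 8.0000)


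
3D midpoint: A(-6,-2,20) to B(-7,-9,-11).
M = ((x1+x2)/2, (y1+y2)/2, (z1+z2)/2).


Mx = (-6- 7)/2 = -6.5000
My = (-2- 9)/2 = -5.5000
Mz = (20- 11)/2 = 4.5000

M = (-6.5000, -5.5000, 4.5000)


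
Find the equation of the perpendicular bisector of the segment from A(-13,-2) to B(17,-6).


Midpoint = (2, -4)
Slope of AB = dy/dx = -4/30 = -0.1333
Perp slope = -dx/dy = 30/4 = 7.5000
b = My - (perp slope)*Mx = -4 + (30*2)/(-4) = -4 - 15.0000 = -19.0000

y = 7.5000x - 19.0000


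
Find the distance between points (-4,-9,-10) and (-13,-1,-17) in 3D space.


dx=-9, dy=8, dz=-7
d = sqrt(81+64+49) = sqrt(194) = 13.9284

13.9284


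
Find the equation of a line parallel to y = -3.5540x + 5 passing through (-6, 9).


Parallel lines have equal slopes.
m2 = -3.5540
b2 = 9 + 3.5540*(-6) = -12.3240

y = -3.5540x - 12.3240


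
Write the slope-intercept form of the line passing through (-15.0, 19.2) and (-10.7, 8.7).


m = (-10.5)/(4.3) = -2.4419
b = y1 - m*x1 = 19.2 - (-10.5*(-15.0))/(4.3) = 19.2 - 36.6279 = -17.4279

y = -2.4419x - 17.4279


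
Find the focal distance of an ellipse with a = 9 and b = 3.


c^2 = 9^2 - 3^2 = 81 - 9 = 72
c = sqrt(72) = 8.4853

c = 8.4853


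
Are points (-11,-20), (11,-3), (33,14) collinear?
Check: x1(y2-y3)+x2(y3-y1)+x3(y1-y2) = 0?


-11*(-3-14) + 11*(14+ 20) + 33*(-20+ 3)
= 187 + 374 - 561 = 0

Yes, collinear (determinant = 0)


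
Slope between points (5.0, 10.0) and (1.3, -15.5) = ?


dy = -15.5 - 10.0 = -25.5
dx = 1.3 - 5.0 = -3.7
m = -25.5/(-3.7) = 6.8919

m = 6.8919


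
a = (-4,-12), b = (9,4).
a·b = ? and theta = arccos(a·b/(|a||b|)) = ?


a·b = -4*9 - 12*4 = -36 - 48 = -84
|a| = sqrt(16+144) = 12.6491
|b| = sqrt(81+16) = 9.8489
cos(theta) = -84/(sqrt(160)*sqrt(97)) = -84/sqrt(15520) = -0.674269
theta = arccos(-84/sqrt(15520)) = 132.3974 degrees

a·b = -84, theta = 132.3974 deg


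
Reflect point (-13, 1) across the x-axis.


Reflection rule for x-axis: (x, -y)
(-13, 1) -> (-13, -1)

(-13, -1)


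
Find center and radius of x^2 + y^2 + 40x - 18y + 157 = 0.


h = -D/2 = -40/2 = -20
k = -E/2 = 18/2 = 9
r^2 = h^2 + k^2 - F = 400 + 81 - 157 = 324
r = 18

Center (-20, 9), radius = 18


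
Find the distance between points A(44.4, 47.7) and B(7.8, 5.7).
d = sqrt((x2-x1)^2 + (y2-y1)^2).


dx = 7.8 - 44.4 = -36.6
dy = 5.7 - 47.7 = -42.0
d = sqrt(1339.56 + 1764.0) = sqrt(3103.56) = 55.7096

55.7096


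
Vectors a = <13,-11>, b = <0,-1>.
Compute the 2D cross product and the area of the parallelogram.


cross = 13*(-1) + 11*0 = -13 - 0 = -13
Parallelogram area = |-13| = 13

cross = -13, parallelogram area = 13


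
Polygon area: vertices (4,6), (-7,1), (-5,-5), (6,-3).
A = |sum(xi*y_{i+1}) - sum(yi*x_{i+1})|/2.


sum(xi*y_{i+1}) = 4*1 - 7*(-5) - 5*(-3) + 6*6 = 90
sum(yi*x_{i+1}) = 6*(-7) + 1*(-5) - 5*6 - 3*4 = -89
Area = |90 + 89|/2 = 179/2 = 89.5000

89.5000 sq units


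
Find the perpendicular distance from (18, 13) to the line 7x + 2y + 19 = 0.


|7*18 + 2*13 + 19| = |171| = 171
sqrt(49 + 4) = sqrt(53) = 7.2801
d = 171/sqrt(53) = 23.4887

23.4887


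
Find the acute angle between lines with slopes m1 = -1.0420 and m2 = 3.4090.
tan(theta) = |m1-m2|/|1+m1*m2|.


m1-m2 = -4.451
1+m1*m2 = -2.552178
tan(theta) = |-4.451/(-2.552178)| = 1.744001
theta = arctan(|-4.451/(-2.552178)|) = 60.1703 degrees (acute angle)

60.1703 degrees


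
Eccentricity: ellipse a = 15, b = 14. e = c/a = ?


c = sqrt(225-196) = sqrt(29) = 5.3852
e = c/a = sqrt(29)/15 = 0.3590

e = 0.3590


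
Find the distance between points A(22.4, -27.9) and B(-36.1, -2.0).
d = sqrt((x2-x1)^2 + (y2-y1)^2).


dx = -36.1 - 22.4 = -58.5
dy = -2.0 + 27.9 = 25.9
d = sqrt(3422.25 + 670.81) = sqrt(4093.06) = 63.9770

63.9770


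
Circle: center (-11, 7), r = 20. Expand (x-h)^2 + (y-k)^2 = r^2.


(x+ 11)^2 + (y-7)^2 = 20^2
D = -2h = 22, E = -2k = -14
F = h^2+k^2-r^2 = 121+49-400 = -230

x^2 + y^2 + 22x - 14y - 230 = 0


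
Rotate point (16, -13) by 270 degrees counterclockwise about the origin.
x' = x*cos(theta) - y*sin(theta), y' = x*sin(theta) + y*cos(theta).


cos(270) = 0, sin(270) = -1
x' = 16*0 + 13*(-1) = -13
y' = 16*(-1) - 13*0 = -16

(-13, -16)


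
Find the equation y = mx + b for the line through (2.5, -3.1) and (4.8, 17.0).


m = (20.1)/(2.3) = 8.7391
b = y1 - m*x1 = -3.1 - (20.1*2.5)/(2.3) = -3.1 - 21.8478 = -24.9478

y = 8.7391x - 24.9478


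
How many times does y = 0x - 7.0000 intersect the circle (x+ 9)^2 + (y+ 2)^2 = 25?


Substitute y = 0x - 7.0000: (x+ 9)^2 + (0x- 7.0000+ 2)^2 = 25
Expand to Ax^2 + Bx + C = 0, where b-k = -5
A = 1+m^2 = 1
B = 2(m(b-k) - h) = 2(0*(-5) + 9) = 18
C = h^2 + (b-k)^2 - r^2 = 81 + 25 - 25 = 81
disc = B^2-4AC = 324.0000 - 324.0000 = 0
disc = 0

1 intersection point (tangent)


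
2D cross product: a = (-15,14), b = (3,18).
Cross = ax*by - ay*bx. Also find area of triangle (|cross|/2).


cross = -15*18 - 14*3 = -270 - 42 = -312
Triangle area = |-312|/2 = 312/2 = 156.0000

cross = -312, triangle area = 156.0000


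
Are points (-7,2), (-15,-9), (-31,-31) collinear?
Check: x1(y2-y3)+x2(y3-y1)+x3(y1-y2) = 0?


-7*(-9+ 31) - 15*(-31-2) - 31*(2+ 9)
= -154 + 495 - 341 = 0

Yes, collinear (determinant = 0)


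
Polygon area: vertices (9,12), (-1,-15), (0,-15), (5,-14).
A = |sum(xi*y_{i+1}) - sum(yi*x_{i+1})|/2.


sum(xi*y_{i+1}) = 9*(-15) - 1*(-15) + 0*(-14) + 5*12 = -60
sum(yi*x_{i+1}) = 12*(-1) - 15*0 - 15*5 - 14*9 = -213
Area = |-60 + 213|/2 = 153/2 = 76.5000

76.5000 sq units


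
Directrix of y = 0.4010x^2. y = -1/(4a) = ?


a = 0.4010
1/(4a) = 0.6234
directrix: y = -0.6234 = -0.6234

y = -0.6234


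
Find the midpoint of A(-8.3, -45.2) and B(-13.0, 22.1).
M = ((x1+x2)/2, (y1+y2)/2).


Mx = (-8.3 - 13.0)/2 = -21.3/2 = -10.6500
My = (-45.2 + 22.1)/2 = -23.1/2 = -11.5500

(-10.6500, -11.5500)


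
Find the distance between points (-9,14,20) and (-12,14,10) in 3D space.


dx=-3, dy=0, dz=-10
d = sqrt(9+0+100) = sqrt(109) = 10.4403

10.4403


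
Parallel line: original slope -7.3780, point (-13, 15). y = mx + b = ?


Parallel lines have equal slopes.
m2 = -7.3780
b2 = 15 + 7.3780*(-13) = -80.9140

y = -7.3780x - 80.9140


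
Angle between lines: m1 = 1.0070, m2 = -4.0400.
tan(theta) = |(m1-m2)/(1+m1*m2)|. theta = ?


m1-m2 = 5.047
1+m1*m2 = -3.06828
tan(theta) = |5.047/(-3.06828)| = 1.644896
theta = arctan(|5.047/(-3.06828)|) = 58.7029 degrees (acute angle)

58.7029 degrees


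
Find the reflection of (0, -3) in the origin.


Reflection rule for origin: (-x, -y)
(0, -3) -> (0, 3)

(0, 3)


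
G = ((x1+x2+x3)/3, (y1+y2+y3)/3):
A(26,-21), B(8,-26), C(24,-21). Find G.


Gx = (26+8+24)/3 = 58/3 = 19.3333
Gy = (-21- 26- 21)/3 = -68/3 = -22.6667

G = (19.3333, -22.6667)


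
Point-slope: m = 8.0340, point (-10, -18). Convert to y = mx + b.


y + 18 = 8.0340(x + 10)
y = 8.0340x - 18 - 8.0340*(-10)
y = 8.0340x + 62.3400

y = 8.0340x + 62.3400


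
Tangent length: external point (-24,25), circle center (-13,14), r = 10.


d = sqrt((-24+ 13)^2 + (25-14)^2) = sqrt(121+121) = 15.5563
L = sqrt(242.0000 - 100) = sqrt(142.0000) = 11.9164

11.9164


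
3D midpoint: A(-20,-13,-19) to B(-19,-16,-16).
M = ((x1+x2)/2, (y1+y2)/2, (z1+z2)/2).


Mx = (-20- 19)/2 = -19.5000
My = (-13- 16)/2 = -14.5000
Mz = (-19- 16)/2 = -17.5000

M = (-19.5000, -14.5000, -17.5000)


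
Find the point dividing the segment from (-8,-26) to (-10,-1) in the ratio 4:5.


Px = (4*(-10) + 5*(-8))/9 = -80/9 = -8.8889
Py = (4*(-1) + 5*(-26))/9 = -134/9 = -14.8889

P = (-8.8889, -14.8889)


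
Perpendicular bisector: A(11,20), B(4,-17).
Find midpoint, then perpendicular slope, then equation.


Midpoint = (7.5, 1.5)
Slope of AB = dy/dx = -37/(-7) = 5.2857
Perp slope = -dx/dy = -7/37 = -0.1892
b = My - (perp slope)*Mx = 1.5 + (-7*7.5)/(-37) = 1.5 + 1.4189 = 2.9189

y = -0.1892x + 2.9189


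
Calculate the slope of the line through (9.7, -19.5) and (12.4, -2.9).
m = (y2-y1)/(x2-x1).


dy = -2.9 + 19.5 = 16.6
dx = 12.4 - 9.7 = 2.7
m = 16.6/2.7 = 6.1481

m = 6.1481


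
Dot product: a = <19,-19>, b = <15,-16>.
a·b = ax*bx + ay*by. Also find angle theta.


a·b = 19*15 - 19*(-16) = 285 + 304 = 589
|a| = sqrt(361+361) = 26.8701
|b| = sqrt(225+256) = 21.9317
cos(theta) = 589/(sqrt(722)*sqrt(481)) = 589/sqrt(347282) = 0.999480
theta = arccos(589/sqrt(347282)) = 1.8476 degrees

a·b = 589, theta = 1.8476 deg


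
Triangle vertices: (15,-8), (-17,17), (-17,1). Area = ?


15*(17-1) = 240
-17*(1+ 8) = -153
-17*(-8-17) = 425
sum = 512
Area = |512|/2 = 256.0000

256.0000 sq units


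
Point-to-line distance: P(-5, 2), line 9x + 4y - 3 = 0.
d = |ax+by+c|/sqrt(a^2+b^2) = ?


|9*(-5) + 4*2 - 3| = |-40| = 40
sqrt(81 + 16) = sqrt(97) = 9.8489
d = 40/sqrt(97) = 4.0614

4.0614


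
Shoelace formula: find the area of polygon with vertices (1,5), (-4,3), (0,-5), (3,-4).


sum(xi*y_{i+1}) = 1*3 - 4*(-5) + 0*(-4) + 3*5 = 38
sum(yi*x_{i+1}) = 5*(-4) + 3*0 - 5*3 - 4*1 = -39
Area = |38 + 39|/2 = 77/2 = 38.5000

38.5000 sq units


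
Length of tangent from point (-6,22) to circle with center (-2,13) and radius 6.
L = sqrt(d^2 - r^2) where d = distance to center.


d = sqrt((-6+ 2)^2 + (22-13)^2) = sqrt(16+81) = 9.8489
L = sqrt(97.0000 - 36) = sqrt(61.0000) = 7.8102

7.8102


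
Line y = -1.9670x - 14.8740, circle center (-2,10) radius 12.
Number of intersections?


Substitute y = -1.9670x - 14.8740: (x+ 2)^2 + (-1.9670x- 14.8740-10)^2 = 144
Expand to Ax^2 + Bx + C = 0, where b-k = -24.874
A = 1+m^2 = 4.869089
B = 2(m(b-k) - h) = 2(-1.9670*(-24.874) + 2) = 101.854316
C = h^2 + (b-k)^2 - r^2 = 4 + 618.715876 - 144 = 478.715876
disc = B^2-4AC = 10374.3017 - 9323.6408 = 1050.6609
disc > 0

2 intersection points


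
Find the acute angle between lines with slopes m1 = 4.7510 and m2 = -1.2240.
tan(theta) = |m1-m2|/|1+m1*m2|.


m1-m2 = 5.975
1+m1*m2 = -4.815224
tan(theta) = |5.975/(-4.815224)| = 1.240856
theta = arctan(|5.975/(-4.815224)|) = 51.1348 degrees (acute angle)

51.1348 degrees


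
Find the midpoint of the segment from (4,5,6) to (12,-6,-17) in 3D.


Mx = (4+12)/2 = 8.0000
My = (5- 6)/2 = -0.5000
Mz = (6- 17)/2 = -5.5000

M = (8.0000, -0.5000, -5.5000)


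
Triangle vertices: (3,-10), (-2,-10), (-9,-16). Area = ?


3*(-10+ 16) = 18
-2*(-16+ 10) = 12
-9*(-10+ 10) = 0
sum = 30
Area = |30|/2 = 15.0000

15.0000 sq units


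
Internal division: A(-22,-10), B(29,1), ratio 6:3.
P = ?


Px = (6*29 + 3*(-22))/9 = 108/9 = 12.0000
Py = (6*1 + 3*(-10))/9 = -24/9 = -2.6667

P = (12.0000, -2.6667)


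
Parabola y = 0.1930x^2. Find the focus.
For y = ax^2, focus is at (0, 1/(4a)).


a = 0.1930
4a = 0.7720
focus = (0, 1/0.7720) = (0, 1.2953)

Focus = (0, 1.2953)


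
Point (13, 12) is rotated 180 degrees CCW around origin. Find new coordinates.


cos(180) = -1, sin(180) = 0
x' = 13*(-1) - 12*0 = -13
y' = 13*0 + 12*(-1) = -12

(-13, -12)


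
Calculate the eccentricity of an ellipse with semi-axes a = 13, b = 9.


c = sqrt(169-81) = sqrt(88) = 9.3808
e = c/a = sqrt(88)/13 = 0.7216

e = 0.7216


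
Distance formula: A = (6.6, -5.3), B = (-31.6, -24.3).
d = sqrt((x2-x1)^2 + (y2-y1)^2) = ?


dx = -31.6 - 6.6 = -38.2
dy = -24.3 + 5.3 = -19.0
d = sqrt(1459.24 + 361.0) = sqrt(1820.24) = 42.6643

42.6643


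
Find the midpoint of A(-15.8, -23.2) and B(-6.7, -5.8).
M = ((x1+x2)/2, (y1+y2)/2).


Mx = (-15.8 - 6.7)/2 = -22.5/2 = -11.2500
My = (-23.2 - 5.8)/2 = -29.0/2 = -14.5000

(-11.2500, -14.5000)


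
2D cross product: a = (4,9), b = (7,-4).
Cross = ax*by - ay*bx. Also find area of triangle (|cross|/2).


cross = 4*(-4) - 9*7 = -16 - 63 = -79
Triangle area = |-79|/2 = 79/2 = 39.5000

cross = -79, triangle area = 39.5000


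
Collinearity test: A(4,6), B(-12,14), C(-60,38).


4*(14-38) - 12*(38-6) - 60*(6-14)
= -96 - 384 + 480 = 0

Yes, collinear (determinant = 0)


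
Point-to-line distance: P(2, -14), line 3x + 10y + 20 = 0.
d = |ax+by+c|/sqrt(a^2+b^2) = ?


|3*2 + 10*(-14) + 20| = |-114| = 114
sqrt(9 + 100) = sqrt(109) = 10.4403
d = 114/sqrt(109) = 10.9192

10.9192


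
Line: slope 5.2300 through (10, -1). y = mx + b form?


y + 1 = 5.2300(x - 10)
y = 5.2300x - 1 - 5.2300*10
y = 5.2300x - 53.3000

y = 5.2300x - 53.3000


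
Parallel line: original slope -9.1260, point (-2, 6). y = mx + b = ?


Parallel lines have equal slopes.
m2 = -9.1260
b2 = 6 + 9.1260*(-2) = -12.2520

y = -9.1260x - 12.2520


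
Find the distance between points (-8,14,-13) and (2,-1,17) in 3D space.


dx=10, dy=-15, dz=30
d = sqrt(100+225+900) = sqrt(1225) = 35.0000

35.0000


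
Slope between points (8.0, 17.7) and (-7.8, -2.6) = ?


dy = -2.6 - 17.7 = -20.3
dx = -7.8 - 8.0 = -15.8
m = -20.3/(-15.8) = 1.2848

m = 1.2848


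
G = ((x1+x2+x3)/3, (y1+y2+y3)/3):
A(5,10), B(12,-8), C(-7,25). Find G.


Gx = (5+12- 7)/3 = 10/3 = 3.3333
Gy = (10- 8+25)/3 = 27/3 = 9.0000

G = (3.3333, 9.0000)


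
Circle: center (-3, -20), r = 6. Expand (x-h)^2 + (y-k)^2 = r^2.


(x+ 3)^2 + (y+ 20)^2 = 6^2
D = -2h = 6, E = -2k = 40
F = h^2+k^2-r^2 = 9+400-36 = 373

x^2 + y^2 + 6x + 40y + 373 = 0


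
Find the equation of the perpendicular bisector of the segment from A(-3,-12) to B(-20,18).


Midpoint = (-11.5, 3)
Slope of AB = dy/dx = 30/(-17) = -1.7647
Perp slope = -dx/dy = 17/30 = 0.5667
b = My - (perp slope)*Mx = 3 + (-17*(-11.5))/30 = 3 + 6.5167 = 9.5167

y = 0.5667x + 9.5167


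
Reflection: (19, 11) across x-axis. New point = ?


Reflection rule for x-axis: (x, -y)
(19, 11) -> (19, -11)

(19, -11)


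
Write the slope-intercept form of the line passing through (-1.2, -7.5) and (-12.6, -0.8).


m = (6.7)/(-11.4) = -0.5877
b = y1 - m*x1 = -7.5 - (6.7*(-1.2))/(-11.4) = -7.5 - 0.7053 = -8.2053

y = -0.5877x - 8.2053


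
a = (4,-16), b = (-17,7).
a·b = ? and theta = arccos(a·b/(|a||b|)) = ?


a·b = 4*(-17) - 16*7 = -68 - 112 = -180
|a| = sqrt(16+256) = 16.4924
|b| = sqrt(289+49) = 18.3848
cos(theta) = -180/(sqrt(272)*sqrt(338)) = -180/sqrt(91936) = -0.593649
theta = arccos(-180/sqrt(91936)) = 126.4164 degrees

a·b = -180, theta = 126.4164 deg


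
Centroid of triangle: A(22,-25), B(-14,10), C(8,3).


Gx = (22- 14+8)/3 = 16/3 = 5.3333
Gy = (-25+10+3)/3 = -12/3 = -4.0000

G = (5.3333, -4.0000)


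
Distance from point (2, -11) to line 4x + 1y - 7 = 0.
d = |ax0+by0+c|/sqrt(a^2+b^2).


|4*2 + 1*(-11) - 7| = |-10| = 10
sqrt(16 + 1) = sqrt(17) = 4.1231
d = 10/sqrt(17) = 2.4254

2.4254


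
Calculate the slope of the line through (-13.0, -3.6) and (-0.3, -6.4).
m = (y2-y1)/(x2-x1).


dy = -6.4 + 3.6 = -2.8
dx = -0.3 + 13.0 = 12.7
m = -2.8/12.7 = -0.2205

m = -0.2205


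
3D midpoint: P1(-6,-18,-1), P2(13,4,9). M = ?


Mx = (-6+13)/2 = 3.5000
My = (-18+4)/2 = -7.0000
Mz = (-1+9)/2 = 4.0000

M = (3.5000, -7.0000, 4.0000)


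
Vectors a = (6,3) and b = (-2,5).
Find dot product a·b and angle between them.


a·b = 6*(-2) + 3*5 = -12 + 15 = 3
|a| = sqrt(36+9) = 6.7082
|b| = sqrt(4+25) = 5.3852
cos(theta) = 3/(sqrt(45)*sqrt(29)) = 3/sqrt(1305) = 0.083045
theta = arccos(3/sqrt(1305)) = 85.2364 degrees

a·b = 3, theta = 85.2364 deg


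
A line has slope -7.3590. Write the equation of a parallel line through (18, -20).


Parallel lines have equal slopes.
m2 = -7.3590
b2 = -20 + 7.3590*18 = 112.4620

y = -7.3590x + 112.4620


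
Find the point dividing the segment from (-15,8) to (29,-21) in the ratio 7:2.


Px = (7*29 + 2*(-15))/9 = 173/9 = 19.2222
Py = (7*(-21) + 2*8)/9 = -131/9 = -14.5556

P = (19.2222, -14.5556)


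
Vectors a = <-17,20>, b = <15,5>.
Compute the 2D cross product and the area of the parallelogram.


cross = -17*5 - 20*15 = -85 - 300 = -385
Parallelogram area = |-385| = 385

cross = -385, parallelogram area = 385


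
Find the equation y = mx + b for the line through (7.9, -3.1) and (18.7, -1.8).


m = (1.3)/(10.8) = 0.1204
b = y1 - m*x1 = -3.1 - (1.3*7.9)/(10.8) = -3.1 - 0.9509 = -4.0509

y = 0.1204x - 4.0509


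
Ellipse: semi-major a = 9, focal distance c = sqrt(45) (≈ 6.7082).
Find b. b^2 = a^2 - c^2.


b^2 = 9^2 - (sqrt(45))^2 = 81 - 45 = 36
b = sqrt(36) = 6

b = 6


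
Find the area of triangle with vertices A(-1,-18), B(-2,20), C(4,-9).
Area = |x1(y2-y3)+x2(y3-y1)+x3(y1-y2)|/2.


-1*(20+ 9) = -29
-2*(-9+ 18) = -18
4*(-18-20) = -152
sum = -199
Area = |-199|/2 = 99.5000

99.5000 sq units


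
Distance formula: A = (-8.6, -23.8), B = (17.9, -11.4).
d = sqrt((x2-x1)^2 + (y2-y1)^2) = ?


dx = 17.9 + 8.6 = 26.5
dy = -11.4 + 23.8 = 12.4
d = sqrt(702.25 + 153.76) = sqrt(856.01) = 29.2576

29.2576


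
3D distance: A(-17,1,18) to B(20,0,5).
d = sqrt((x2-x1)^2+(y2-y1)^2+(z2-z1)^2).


dx=37, dy=-1, dz=-13
d = sqrt(1369+1+169) = sqrt(1539) = 39.2301

39.2301


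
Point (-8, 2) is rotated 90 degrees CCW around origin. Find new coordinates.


cos(90) = 0, sin(90) = 1
x' = -8*0 - 2*1 = -2
y' = -8*1 + 2*0 = -8

(-2, -8)


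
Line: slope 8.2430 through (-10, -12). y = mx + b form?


y + 12 = 8.2430(x + 10)
y = 8.2430x - 12 - 8.2430*(-10)
y = 8.2430x + 70.4300

y = 8.2430x + 70.4300


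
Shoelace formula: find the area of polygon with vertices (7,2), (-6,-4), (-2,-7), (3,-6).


sum(xi*y_{i+1}) = 7*(-4) - 6*(-7) - 2*(-6) + 3*2 = 32
sum(yi*x_{i+1}) = 2*(-6) - 4*(-2) - 7*3 - 6*7 = -67
Area = |32 + 67|/2 = 99/2 = 49.5000

49.5000 sq units


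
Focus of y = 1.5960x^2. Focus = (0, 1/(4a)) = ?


a = 1.5960
4a = 6.3840
focus = (0, 1/6.3840) = (0, 0.1566)

Focus = (0, 0.1566)


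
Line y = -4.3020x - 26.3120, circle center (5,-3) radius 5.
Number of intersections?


Substitute y = -4.3020x - 26.3120: (x-5)^2 + (-4.3020x- 26.3120+ 3)^2 = 25
Expand to Ax^2 + Bx + C = 0, where b-k = -23.312
A = 1+m^2 = 19.507204
B = 2(m(b-k) - h) = 2(-4.3020*(-23.312) - 5) = 190.576448
C = h^2 + (b-k)^2 - r^2 = 25 + 543.449344 - 25 = 543.449344
disc = B^2-4AC = 36319.3825 - 42404.7089 = -6085.3264
disc < 0

0 intersection points


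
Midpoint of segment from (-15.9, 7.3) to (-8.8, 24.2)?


Mx = (-15.9 - 8.8)/2 = -24.7/2 = -12.3500
My = (7.3 + 24.2)/2 = 31.5/2 = 15.7500

(-12.3500, 15.7500)


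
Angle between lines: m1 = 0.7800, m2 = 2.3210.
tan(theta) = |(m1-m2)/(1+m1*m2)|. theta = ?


m1-m2 = -1.541
1+m1*m2 = 2.81038
tan(theta) = |-1.541/2.81038| = 0.548324
theta = arctan(|-1.541/2.81038|) = 28.7370 degrees (acute angle)

28.7370 degrees


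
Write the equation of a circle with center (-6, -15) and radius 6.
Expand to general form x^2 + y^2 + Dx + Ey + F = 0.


(x+ 6)^2 + (y+ 15)^2 = 6^2
D = -2h = 12, E = -2k = 30
F = h^2+k^2-r^2 = 36+225-36 = 225

x^2 + y^2 + 12x + 30y + 225 = 0


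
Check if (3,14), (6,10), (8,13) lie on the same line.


3*(10-13) + 6*(13-14) + 8*(14-10)
= -9 - 6 + 32 = 17

No, not collinear (determinant = 17)


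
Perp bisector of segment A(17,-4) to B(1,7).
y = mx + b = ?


Midpoint = (9, 1.5)
Slope of AB = dy/dx = 11/(-16) = -0.6875
Perp slope = -dx/dy = 16/11 = 1.4545
b = My - (perp slope)*Mx = 1.5 + (-16*9)/11 = 1.5 - 13.0909 = -11.5909

y = 1.4545x - 11.5909


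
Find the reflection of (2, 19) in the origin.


Reflection rule for origin: (-x, -y)
(2, 19) -> (-2, -19)

(-2, -19)


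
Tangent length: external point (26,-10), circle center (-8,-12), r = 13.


d = sqrt((26+ 8)^2 + (-10+ 12)^2) = sqrt(1156+4) = 34.0588
L = sqrt(1160.0000 - 169) = sqrt(991.0000) = 31.4802

31.4802


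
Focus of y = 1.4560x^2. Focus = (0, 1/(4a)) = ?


a = 1.4560
4a = 5.8240
focus = (0, 1/5.8240) = (0, 0.1717)

Focus = (0, 0.1717)


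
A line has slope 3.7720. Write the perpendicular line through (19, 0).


Perpendicular slope = -1/m1 = -1/3.7720 = -0.2651
b2 = y0 - m2*x0 = 0 + 19/3.7720 = 0 + 5.0371 = 5.0371

y = -0.2651x + 5.0371


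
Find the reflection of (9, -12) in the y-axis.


Reflection rule for y-axis: (-x, y)
(9, -12) -> (-9, -12)

(-9, -12)


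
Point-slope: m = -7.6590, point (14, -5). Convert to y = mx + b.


y + 5 = -7.6590(x - 14)
y = -7.6590x - 5 + 7.6590*14
y = -7.6590x + 102.2260

y = -7.6590x + 102.2260


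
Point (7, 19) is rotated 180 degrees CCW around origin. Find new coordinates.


cos(180) = -1, sin(180) = 0
x' = 7*(-1) - 19*0 = -7
y' = 7*0 + 19*(-1) = -19

(-7, -19)


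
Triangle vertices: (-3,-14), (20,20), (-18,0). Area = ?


-3*(20-0) = -60
20*(0+ 14) = 280
-18*(-14-20) = 612
sum = 832
Area = |832|/2 = 416.0000

416.0000 sq units


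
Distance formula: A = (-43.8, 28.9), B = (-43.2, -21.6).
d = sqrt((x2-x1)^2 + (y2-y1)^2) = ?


dx = -43.2 + 43.8 = 0.6
dy = -21.6 - 28.9 = -50.5
d = sqrt(0.36 + 2550.25) = sqrt(2550.61) = 50.5036

50.5036


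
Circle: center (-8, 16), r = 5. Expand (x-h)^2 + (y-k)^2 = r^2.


(x+ 8)^2 + (y-16)^2 = 5^2
D = -2h = 16, E = -2k = -32
F = h^2+k^2-r^2 = 64+256-25 = 295

x^2 + y^2 + 16x - 32y + 295 = 0


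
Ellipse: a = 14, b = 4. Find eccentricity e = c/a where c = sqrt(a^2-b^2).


c = sqrt(196-16) = sqrt(180) = 13.4164
e = c/a = sqrt(180)/14 = 0.9583

e = 0.9583


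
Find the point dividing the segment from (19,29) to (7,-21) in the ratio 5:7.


Px = (5*7 + 7*19)/12 = 168/12 = 14.0000
Py = (5*(-21) + 7*29)/12 = 98/12 = 8.1667

P = (14.0000, 8.1667)


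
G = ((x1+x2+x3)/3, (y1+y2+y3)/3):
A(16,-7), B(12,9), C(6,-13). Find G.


Gx = (16+12+6)/3 = 34/3 = 11.3333
Gy = (-7+9- 13)/3 = -11/3 = -3.6667

G = (11.3333, -3.6667)


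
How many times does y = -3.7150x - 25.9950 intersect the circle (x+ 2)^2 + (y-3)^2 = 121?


Substitute y = -3.7150x - 25.9950: (x+ 2)^2 + (-3.7150x- 25.9950-3)^2 = 121
Expand to Ax^2 + Bx + C = 0, where b-k = -28.995
A = 1+m^2 = 14.801225
B = 2(m(b-k) - h) = 2(-3.7150*(-28.995) + 2) = 219.43285
C = h^2 + (b-k)^2 - r^2 = 4 + 840.710025 - 121 = 723.710025
disc = B^2-4AC = 48150.7757 - 42847.1797 = 5303.5960
disc > 0

2 intersection points


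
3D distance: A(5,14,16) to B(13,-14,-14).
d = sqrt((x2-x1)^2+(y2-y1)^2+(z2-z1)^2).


dx=8, dy=-28, dz=-30
d = sqrt(64+784+900) = sqrt(1748) = 41.8091

41.8091


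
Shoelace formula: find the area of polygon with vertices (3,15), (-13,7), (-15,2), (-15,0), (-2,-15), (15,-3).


sum(xi*y_{i+1}) = 3*7 - 13*2 - 15*0 - 15*(-15) - 2*(-3) + 15*15 = 451
sum(yi*x_{i+1}) = 15*(-13) + 7*(-15) + 2*(-15) + 0*(-2) - 15*15 - 3*3 = -564
Area = |451 + 564|/2 = 1015/2 = 507.5000

507.5000 sq units


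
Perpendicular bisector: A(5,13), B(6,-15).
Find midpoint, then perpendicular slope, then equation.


Midpoint = (5.5, -1)
Slope of AB = dy/dx = -28/1 = -28.0000
Perp slope = -dx/dy = 1/28 = 0.0357
b = My - (perp slope)*Mx = -1 + (1*5.5)/(-28) = -1 - 0.1964 = -1.1964

y = 0.0357x - 1.1964


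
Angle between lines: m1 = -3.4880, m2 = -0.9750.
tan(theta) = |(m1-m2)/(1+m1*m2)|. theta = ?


m1-m2 = -2.513
1+m1*m2 = 4.4008
tan(theta) = |-2.513/4.4008| = 0.571033
theta = arctan(|-2.513/4.4008|) = 29.7278 degrees (acute angle)

29.7278 degrees


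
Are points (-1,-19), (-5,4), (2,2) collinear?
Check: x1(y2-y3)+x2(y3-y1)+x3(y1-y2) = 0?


-1*(4-2) - 5*(2+ 19) + 2*(-19-4)
= -2 - 105 - 46 = -153

No, not collinear (determinant = -153)


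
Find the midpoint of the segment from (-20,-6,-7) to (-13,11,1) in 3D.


Mx = (-20- 13)/2 = -16.5000
My = (-6+11)/2 = 2.5000
Mz = (-7+1)/2 = -3.0000

M = (-16.5000, 2.5000, -3.0000)


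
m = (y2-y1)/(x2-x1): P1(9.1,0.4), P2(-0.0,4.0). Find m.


dy = 4.0 - 0.4 = 3.6
dx = -0.0 - 9.1 = -9.1
m = 3.6/(-9.1) = -0.3956

m = -0.3956


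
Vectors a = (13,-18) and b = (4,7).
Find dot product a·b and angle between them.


a·b = 13*4 - 18*7 = 52 - 126 = -74
|a| = sqrt(169+324) = 22.2036
|b| = sqrt(16+49) = 8.0623
cos(theta) = -74/(sqrt(493)*sqrt(65)) = -74/sqrt(32045) = -0.413382
theta = arccos(-74/sqrt(32045)) = 114.4175 degrees

a·b = -74, theta = 114.4175 deg


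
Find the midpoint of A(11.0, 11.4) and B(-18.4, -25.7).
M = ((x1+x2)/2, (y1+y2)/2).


Mx = (11.0 - 18.4)/2 = -7.4/2 = -3.7000
My = (11.4 - 25.7)/2 = -14.3/2 = -7.1500

(-3.7000, -7.1500)


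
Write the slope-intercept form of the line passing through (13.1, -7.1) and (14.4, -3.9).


m = (3.2)/(1.3) = 2.4615
b = y1 - m*x1 = -7.1 - (3.2*13.1)/(1.3) = -7.1 - 32.2462 = -39.3462

y = 2.4615x - 39.3462


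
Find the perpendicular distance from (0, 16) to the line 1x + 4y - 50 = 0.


|1*0 + 4*16 - 50| = |14| = 14
sqrt(1 + 16) = sqrt(17) = 4.1231
d = 14/sqrt(17) = 3.3955

3.3955


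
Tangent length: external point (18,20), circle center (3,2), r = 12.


d = sqrt((18-3)^2 + (20-2)^2) = sqrt(225+324) = 23.4307
L = sqrt(549.0000 - 144) = sqrt(405.0000) = 20.1246

20.1246


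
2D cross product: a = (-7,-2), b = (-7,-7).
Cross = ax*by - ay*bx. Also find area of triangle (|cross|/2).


cross = -7*(-7) + 2*(-7) = 49 - 14 = 35
Triangle area = |35|/2 = 35/2 = 17.5000

cross = 35, triangle area = 17.5000


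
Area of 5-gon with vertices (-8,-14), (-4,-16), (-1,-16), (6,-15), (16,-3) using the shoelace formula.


sum(xi*y_{i+1}) = -8*(-16) - 4*(-16) - 1*(-15) + 6*(-3) + 16*(-14) = -35
sum(yi*x_{i+1}) = -14*(-4) - 16*(-1) - 16*6 - 15*16 - 3*(-8) = -240
Area = |-35 + 240|/2 = 205/2 = 102.5000

102.5000 sq units


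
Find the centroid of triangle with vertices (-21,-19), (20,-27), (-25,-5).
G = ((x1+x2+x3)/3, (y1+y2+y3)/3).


Gx = (-21+20- 25)/3 = -26/3 = -8.6667
Gy = (-19- 27- 5)/3 = -51/3 = -17.0000

G = (-8.6667, -17.0000)


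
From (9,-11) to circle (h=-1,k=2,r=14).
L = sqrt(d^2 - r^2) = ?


d = sqrt((9+ 1)^2 + (-11-2)^2) = sqrt(100+169) = 16.4012
L = sqrt(269.0000 - 196) = sqrt(73.0000) = 8.5440

8.5440


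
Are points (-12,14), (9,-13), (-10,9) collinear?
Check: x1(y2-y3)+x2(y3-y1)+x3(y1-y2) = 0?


-12*(-13-9) + 9*(9-14) - 10*(14+ 13)
= 264 - 45 - 270 = -51

No, not collinear (determinant = -51)


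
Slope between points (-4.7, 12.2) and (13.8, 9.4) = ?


dy = 9.4 - 12.2 = -2.8
dx = 13.8 + 4.7 = 18.5
m = -2.8/18.5 = -0.1514

m = -0.1514


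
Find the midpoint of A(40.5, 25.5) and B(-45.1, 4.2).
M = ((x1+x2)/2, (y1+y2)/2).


Mx = (40.5 - 45.1)/2 = -4.6/2 = -2.3000
My = (25.5 + 4.2)/2 = 29.7/2 = 14.8500

(-2.3000, 14.8500)


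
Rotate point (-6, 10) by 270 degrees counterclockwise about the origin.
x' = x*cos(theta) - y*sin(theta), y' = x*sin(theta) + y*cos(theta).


cos(270) = 0, sin(270) = -1
x' = -6*0 - 10*(-1) = 10
y' = -6*(-1) + 10*0 = 6

(10, 6)


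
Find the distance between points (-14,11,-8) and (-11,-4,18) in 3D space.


dx=3, dy=-15, dz=26
d = sqrt(9+225+676) = sqrt(910) = 30.1662

30.1662


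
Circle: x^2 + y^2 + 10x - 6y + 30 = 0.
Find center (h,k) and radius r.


h = -D/2 = -10/2 = -5
k = -E/2 = 6/2 = 3
r^2 = h^2 + k^2 - F = 25 + 9 - 30 = 4
r = 2

Center (-5, 3), radius = 2


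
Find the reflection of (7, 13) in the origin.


Reflection rule for origin: (-x, -y)
(7, 13) -> (-7, -13)

(-7, -13)


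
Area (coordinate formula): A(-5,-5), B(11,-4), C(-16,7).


-5*(-4-7) = 55
11*(7+ 5) = 132
-16*(-5+ 4) = 16
sum = 203
Area = |203|/2 = 101.5000

101.5000 sq units


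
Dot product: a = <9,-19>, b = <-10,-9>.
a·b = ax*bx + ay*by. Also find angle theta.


a·b = 9*(-10) - 19*(-9) = -90 + 171 = 81
|a| = sqrt(81+361) = 21.0238
|b| = sqrt(100+81) = 13.4536
cos(theta) = 81/(sqrt(442)*sqrt(181)) = 81/sqrt(80002) = 0.286375
theta = arccos(81/sqrt(80002)) = 73.3590 degrees

a·b = 81, theta = 73.3590 deg


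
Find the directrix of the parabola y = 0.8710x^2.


a = 0.8710
1/(4a) = 0.2870
directrix: y = -0.2870 = -0.2870

y = -0.2870


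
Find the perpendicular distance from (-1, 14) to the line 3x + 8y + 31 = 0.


|3*(-1) + 8*14 + 31| = |140| = 140
sqrt(9 + 64) = sqrt(73) = 8.5440
d = 140/sqrt(73) = 16.3858

16.3858


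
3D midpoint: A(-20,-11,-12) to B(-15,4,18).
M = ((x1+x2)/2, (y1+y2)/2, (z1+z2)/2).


Mx = (-20- 15)/2 = -17.5000
My = (-11+4)/2 = -3.5000
Mz = (-12+18)/2 = 3.0000

M = (-17.5000, -3.5000, 3.0000)


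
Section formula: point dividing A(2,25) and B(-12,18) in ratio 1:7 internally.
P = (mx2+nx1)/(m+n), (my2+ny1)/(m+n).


Px = (1*(-12) + 7*2)/8 = 2/8 = 0.2500
Py = (1*18 + 7*25)/8 = 193/8 = 24.1250

P = (0.2500, 24.1250)


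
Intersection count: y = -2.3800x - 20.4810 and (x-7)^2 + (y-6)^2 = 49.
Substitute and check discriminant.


Substitute y = -2.3800x - 20.4810: (x-7)^2 + (-2.3800x- 20.4810-6)^2 = 49
Expand to Ax^2 + Bx + C = 0, where b-k = -26.481
A = 1+m^2 = 6.6644
B = 2(m(b-k) - h) = 2(-2.3800*(-26.481) - 7) = 112.04956
C = h^2 + (b-k)^2 - r^2 = 49 + 701.243361 - 49 = 701.243361
disc = B^2-4AC = 12555.1039 - 18693.4650 = -6138.3611
disc < 0

0 intersection points


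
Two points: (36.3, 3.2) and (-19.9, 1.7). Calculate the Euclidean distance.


dx = -19.9 - 36.3 = -56.2
dy = 1.7 - 3.2 = -1.5
d = sqrt(3158.44 + 2.25) = sqrt(3160.69) = 56.2200

56.2200


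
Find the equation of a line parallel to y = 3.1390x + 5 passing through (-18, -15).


Parallel lines have equal slopes.
m2 = 3.1390
b2 = -15 - 3.1390*(-18) = 41.5020

y = 3.1390x + 41.5020


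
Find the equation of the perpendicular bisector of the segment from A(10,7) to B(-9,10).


Midpoint = (0.5, 8.5)
Slope of AB = dy/dx = 3/(-19) = -0.1579
Perp slope = -dx/dy = 19/3 = 6.3333
b = My - (perp slope)*Mx = 8.5 + (-19*0.5)/3 = 8.5 - 3.1667 = 5.3333

y = 6.3333x + 5.3333


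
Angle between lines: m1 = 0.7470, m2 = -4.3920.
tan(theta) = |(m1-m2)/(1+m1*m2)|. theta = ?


m1-m2 = 5.139
1+m1*m2 = -2.280824
tan(theta) = |5.139/(-2.280824)| = 2.253133
theta = arctan(|5.139/(-2.280824)|) = 66.0671 degrees (acute angle)

66.0671 degrees


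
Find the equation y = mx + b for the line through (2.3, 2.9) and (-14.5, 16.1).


m = (13.2)/(-16.8) = -0.7857
b = y1 - m*x1 = 2.9 - (13.2*2.3)/(-16.8) = 2.9 + 1.8071 = 4.7071

y = -0.7857x + 4.7071


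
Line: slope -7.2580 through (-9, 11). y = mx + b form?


y - 11 = -7.2580(x + 9)
y = -7.2580x + 11 + 7.2580*(-9)
y = -7.2580x - 54.3220

y = -7.2580x - 54.3220


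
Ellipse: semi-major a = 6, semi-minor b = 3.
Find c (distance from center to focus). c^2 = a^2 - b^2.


c^2 = 6^2 - 3^2 = 36 - 9 = 27
c = sqrt(27) = 5.1962

c = 5.1962


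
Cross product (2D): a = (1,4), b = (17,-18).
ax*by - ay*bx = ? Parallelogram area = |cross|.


cross = 1*(-18) - 4*17 = -18 - 68 = -86
Parallelogram area = |-86| = 86

cross = -86, parallelogram area = 86


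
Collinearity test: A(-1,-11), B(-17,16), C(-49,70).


-1*(16-70) - 17*(70+ 11) - 49*(-11-16)
= 54 - 1377 + 1323 = 0

Yes, collinear (determinant = 0)


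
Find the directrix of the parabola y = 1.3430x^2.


a = 1.3430
1/(4a) = 0.1862
directrix: y = -0.1862 = -0.1862

y = -0.1862


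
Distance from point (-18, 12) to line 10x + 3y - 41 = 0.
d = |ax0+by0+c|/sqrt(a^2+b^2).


|10*(-18) + 3*12 - 41| = |-185| = 185
sqrt(100 + 9) = sqrt(109) = 10.4403
d = 185/sqrt(109) = 17.7198

17.7198


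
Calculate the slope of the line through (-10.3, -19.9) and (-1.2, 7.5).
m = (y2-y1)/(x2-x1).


dy = 7.5 + 19.9 = 27.4
dx = -1.2 + 10.3 = 9.1
m = 27.4/9.1 = 3.0110

m = 3.0110


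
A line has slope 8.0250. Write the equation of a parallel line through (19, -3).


Parallel lines have equal slopes.
m2 = 8.0250
b2 = -3 - 8.0250*19 = -155.4750

y = 8.0250x - 155.4750


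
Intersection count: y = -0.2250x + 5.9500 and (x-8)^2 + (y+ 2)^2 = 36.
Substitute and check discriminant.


Substitute y = -0.2250x + 5.9500: (x-8)^2 + (-0.2250x+5.9500+ 2)^2 = 36
Expand to Ax^2 + Bx + C = 0, where b-k = 7.95
A = 1+m^2 = 1.050625
B = 2(m(b-k) - h) = 2(-0.2250*7.95 - 8) = -19.5775
C = h^2 + (b-k)^2 - r^2 = 64 + 63.2025 - 36 = 91.2025
disc = B^2-4AC = 383.2785 - 383.2785 = 0
disc = 0

1 intersection point (tangent)


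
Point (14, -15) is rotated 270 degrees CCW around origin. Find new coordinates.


cos(270) = 0, sin(270) = -1
x' = 14*0 + 15*(-1) = -15
y' = 14*(-1) - 15*0 = -14

(-15, -14)


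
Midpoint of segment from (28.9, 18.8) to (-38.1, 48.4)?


Mx = (28.9 - 38.1)/2 = -9.2/2 = -4.6000
My = (18.8 + 48.4)/2 = 67.2/2 = 33.6000

(-4.6000, 33.6000)


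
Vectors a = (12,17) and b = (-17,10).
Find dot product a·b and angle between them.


a·b = 12*(-17) + 17*10 = -204 + 170 = -34
|a| = sqrt(144+289) = 20.8087
|b| = sqrt(289+100) = 19.7231
cos(theta) = -34/(sqrt(433)*sqrt(389)) = -34/sqrt(168437) = -0.082844
theta = arccos(-34/sqrt(168437)) = 94.7520 degrees

a·b = -34, theta = 94.7520 deg


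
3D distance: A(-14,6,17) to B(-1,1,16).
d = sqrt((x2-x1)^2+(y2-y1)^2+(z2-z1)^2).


dx=13, dy=-5, dz=-1
d = sqrt(169+25+1) = sqrt(195) = 13.9642

13.9642


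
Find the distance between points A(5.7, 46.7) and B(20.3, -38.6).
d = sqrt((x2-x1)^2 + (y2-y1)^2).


dx = 20.3 - 5.7 = 14.6
dy = -38.6 - 46.7 = -85.3
d = sqrt(213.16 + 7276.09) = sqrt(7489.25) = 86.5405

86.5405


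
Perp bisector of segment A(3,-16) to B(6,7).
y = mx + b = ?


Midpoint = (4.5, -4.5)
Slope of AB = dy/dx = 23/3 = 7.6667
Perp slope = -dx/dy = -3/23 = -0.1304
b = My - (perp slope)*Mx = -4.5 + (3*4.5)/23 = -4.5 + 0.5870 = -3.9130

y = -0.1304x - 3.9130


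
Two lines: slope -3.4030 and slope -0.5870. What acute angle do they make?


m1-m2 = -2.816
1+m1*m2 = 2.997561
tan(theta) = |-2.816/2.997561| = 0.939430
theta = arctan(|-2.816/2.997561|) = 43.2112 degrees (acute angle)

43.2112 degrees


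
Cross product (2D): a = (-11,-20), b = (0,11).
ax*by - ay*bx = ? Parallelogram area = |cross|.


cross = -11*11 + 20*0 = -121 - 0 = -121
Parallelogram area = |-121| = 121

cross = -121, parallelogram area = 121
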